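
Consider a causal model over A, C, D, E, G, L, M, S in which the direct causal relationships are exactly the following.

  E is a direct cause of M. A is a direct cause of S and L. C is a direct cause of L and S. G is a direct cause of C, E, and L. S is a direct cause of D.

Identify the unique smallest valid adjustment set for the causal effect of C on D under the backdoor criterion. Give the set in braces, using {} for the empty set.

Variables eligible for adjustment (non-descendants of C, excluding C and D): {A, E, G, M}.
Backdoor paths from C to D:
  P1: C <- G -> L <- A -> S -> D
Each backdoor path contains an unconditioned collider, so every path is already blocked with the empty conditioning set:
  P1: blocked at collider L (neither it nor any descendant is in the conditioning set).
The empty set is therefore the unique smallest valid set.

{}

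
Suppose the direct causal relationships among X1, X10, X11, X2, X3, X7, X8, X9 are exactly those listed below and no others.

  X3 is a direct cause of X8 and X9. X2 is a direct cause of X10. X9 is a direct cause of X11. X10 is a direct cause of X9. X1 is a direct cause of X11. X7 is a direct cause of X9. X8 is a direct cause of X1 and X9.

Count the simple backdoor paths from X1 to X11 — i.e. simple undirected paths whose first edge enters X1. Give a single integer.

A backdoor path from X1 to X11 is any simple undirected path whose first edge points into X1 (i.e. leaves X1 via a parent).
Parents of X1: {X8}.
Enumerating:
  P1: X1 <- X8 <- X3 -> X9 -> X11
  P2: X1 <- X8 -> X9 -> X11
That exhausts the simple backdoor paths. Count: 2.

2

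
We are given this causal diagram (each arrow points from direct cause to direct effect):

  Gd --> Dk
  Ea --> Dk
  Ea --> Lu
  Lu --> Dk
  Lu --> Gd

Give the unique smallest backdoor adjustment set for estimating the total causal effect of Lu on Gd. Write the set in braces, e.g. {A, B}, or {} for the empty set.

Variables eligible for adjustment (non-descendants of Lu, excluding Lu and Gd): {Ea}.
Backdoor paths from Lu to Gd:
  P1: Lu <- Ea -> Dk <- Gd
Each backdoor path contains an unconditioned collider, so every path is already blocked with the empty conditioning set:
  P1: blocked at collider Dk (neither it nor any descendant is in the conditioning set).
The empty set is therefore the unique smallest valid set.

{}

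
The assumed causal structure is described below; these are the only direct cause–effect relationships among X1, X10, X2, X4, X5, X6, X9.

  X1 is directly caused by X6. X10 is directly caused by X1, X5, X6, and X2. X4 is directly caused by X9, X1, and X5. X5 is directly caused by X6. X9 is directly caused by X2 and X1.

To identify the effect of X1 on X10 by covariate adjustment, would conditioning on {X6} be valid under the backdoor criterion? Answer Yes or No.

Backdoor paths from X1 to X10 (paths whose first edge points into X1):
  P1: X1 <- X6 -> X5 -> X4 <- X9 <- X2 -> X10
  P2: X1 <- X6 -> X5 -> X10
  P3: X1 <- X6 -> X10
Condition 1 (no descendant of X1 in the set): holds — descendants of X1 are {X10, X4, X9}; none are in {X6}.
Condition 2 (every backdoor path blocked by {X6}):
  P1: blocked at fork node X6 ∈ conditioning set.
  P2: blocked at fork node X6 ∈ conditioning set.
  P3: blocked at fork node X6 ∈ conditioning set.
{X6} satisfies the backdoor criterion.

Yes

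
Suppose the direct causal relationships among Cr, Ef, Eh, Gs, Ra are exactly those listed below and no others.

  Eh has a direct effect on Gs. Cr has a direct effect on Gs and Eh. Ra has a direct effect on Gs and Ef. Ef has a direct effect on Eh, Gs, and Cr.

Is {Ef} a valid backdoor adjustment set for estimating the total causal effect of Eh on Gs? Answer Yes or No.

No

Backdoor paths from Eh to Gs (paths whose first edge points into Eh):
  P1: Eh <- Ef <- Ra -> Gs
  P2: Eh <- Ef -> Cr -> Gs
  P3: Eh <- Ef -> Gs
  P4: Eh <- Cr <- Ef <- Ra -> Gs
  P5: Eh <- Cr <- Ef -> Gs
  P6: Eh <- Cr -> Gs
Condition 1 (no descendant of Eh in the set): holds — descendants of Eh are {Gs}; none are in {Ef}.
Condition 2 (every backdoor path blocked by {Ef}):
  P1: blocked at chain node Ef ∈ conditioning set.
  P2: blocked at fork node Ef ∈ conditioning set.
  P3: blocked at fork node Ef ∈ conditioning set.
  P4: blocked at chain node Ef ∈ conditioning set.
  P5: blocked at fork node Ef ∈ conditioning set.
  P6: open — no interior node is in the conditioning set.
{Ef} does not satisfy the backdoor criterion.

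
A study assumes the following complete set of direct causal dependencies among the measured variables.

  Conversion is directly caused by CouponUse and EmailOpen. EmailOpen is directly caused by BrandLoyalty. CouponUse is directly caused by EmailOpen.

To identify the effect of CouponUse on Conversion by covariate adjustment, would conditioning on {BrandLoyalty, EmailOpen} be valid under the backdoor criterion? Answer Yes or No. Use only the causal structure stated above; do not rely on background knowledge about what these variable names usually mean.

Yes

Backdoor paths from CouponUse to Conversion (paths whose first edge points into CouponUse):
  P1: CouponUse <- EmailOpen -> Conversion
Condition 1 (no descendant of CouponUse in the set): holds — descendants of CouponUse are {Conversion}; none are in {BrandLoyalty, EmailOpen}.
Condition 2 (every backdoor path blocked by {BrandLoyalty, EmailOpen}):
  P1: blocked at fork node EmailOpen ∈ conditioning set.
{BrandLoyalty, EmailOpen} satisfies the backdoor criterion.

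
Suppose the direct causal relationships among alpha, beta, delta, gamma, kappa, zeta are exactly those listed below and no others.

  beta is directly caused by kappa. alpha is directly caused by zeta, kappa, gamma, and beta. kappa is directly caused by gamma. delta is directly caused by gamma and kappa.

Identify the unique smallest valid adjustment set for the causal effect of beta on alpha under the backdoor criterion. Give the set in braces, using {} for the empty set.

Variables eligible for adjustment (non-descendants of beta, excluding beta and alpha): {delta, gamma, kappa, zeta}.
Backdoor paths from beta to alpha:
  P1: beta <- kappa <- gamma -> alpha
  P2: beta <- kappa -> alpha
  P3: beta <- kappa -> delta <- gamma -> alpha
The empty set is not sufficient: P1 (beta <- kappa <- gamma -> alpha) has no collider blocking it and no conditioned non-collider, so it is open.
Try {kappa}:
  P1: blocked at chain node kappa ∈ conditioning set.
  P2: blocked at fork node kappa ∈ conditioning set.
  P3: blocked at fork node kappa ∈ conditioning set.
{kappa} contains no descendant of beta and blocks every backdoor path.
No other singleton works — e.g. {gamma} leaves P2 open — so {kappa} is the unique smallest valid adjustment set.

{kappa}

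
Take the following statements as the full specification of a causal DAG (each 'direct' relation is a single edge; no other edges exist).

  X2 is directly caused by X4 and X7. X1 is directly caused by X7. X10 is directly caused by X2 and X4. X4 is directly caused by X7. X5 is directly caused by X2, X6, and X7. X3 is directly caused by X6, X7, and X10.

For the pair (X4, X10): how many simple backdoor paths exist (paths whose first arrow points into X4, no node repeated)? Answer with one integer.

A backdoor path from X4 to X10 is any simple undirected path whose first edge points into X4 (i.e. leaves X4 via a parent).
Parents of X4: {X7}.
Enumerating:
  P1: X4 <- X7 -> X2 -> X10
  P2: X4 <- X7 -> X2 -> X5 <- X6 -> X3 <- X10
  P3: X4 <- X7 -> X5 <- X2 -> X10
  P4: X4 <- X7 -> X5 <- X6 -> X3 <- X10
  P5: X4 <- X7 -> X3 <- X10
  P6: X4 <- X7 -> X3 <- X6 -> X5 <- X2 -> X10
That exhausts the simple backdoor paths. Count: 6.

6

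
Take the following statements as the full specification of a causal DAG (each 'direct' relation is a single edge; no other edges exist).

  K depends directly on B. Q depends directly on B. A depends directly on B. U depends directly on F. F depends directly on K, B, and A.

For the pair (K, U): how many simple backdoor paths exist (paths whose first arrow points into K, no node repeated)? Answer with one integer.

A backdoor path from K to U is any simple undirected path whose first edge points into K (i.e. leaves K via a parent).
Parents of K: {B}.
Enumerating:
  P1: K <- B -> A -> F -> U
  P2: K <- B -> F -> U
That exhausts the simple backdoor paths. Count: 2.

2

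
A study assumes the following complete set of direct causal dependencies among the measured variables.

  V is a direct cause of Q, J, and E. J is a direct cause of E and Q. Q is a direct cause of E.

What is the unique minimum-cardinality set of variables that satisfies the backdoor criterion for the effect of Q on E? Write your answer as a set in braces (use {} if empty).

Variables eligible for adjustment (non-descendants of Q, excluding Q and E): {J, V}.
Backdoor paths from Q to E:
  P1: Q <- V -> J -> E
  P2: Q <- V -> E
  P3: Q <- J <- V -> E
  P4: Q <- J -> E
The empty set is not sufficient: P1 (Q <- V -> J -> E) has no collider blocking it and no conditioned non-collider, so it is open.
Try {J, V}:
  P1: blocked at fork node V ∈ conditioning set.
  P2: blocked at fork node V ∈ conditioning set.
  P3: blocked at chain node J ∈ conditioning set.
  P4: blocked at fork node J ∈ conditioning set.
{J, V} contains no descendant of Q and blocks every backdoor path.
Every element of {J, V} is needed (dropping J leaves P4 open; dropping V leaves P2 open), so no proper subset is valid.
Among all size-2 subsets of the eligible variables, only {J, V} blocks every backdoor path, so it is the unique smallest valid adjustment set.

{J, V}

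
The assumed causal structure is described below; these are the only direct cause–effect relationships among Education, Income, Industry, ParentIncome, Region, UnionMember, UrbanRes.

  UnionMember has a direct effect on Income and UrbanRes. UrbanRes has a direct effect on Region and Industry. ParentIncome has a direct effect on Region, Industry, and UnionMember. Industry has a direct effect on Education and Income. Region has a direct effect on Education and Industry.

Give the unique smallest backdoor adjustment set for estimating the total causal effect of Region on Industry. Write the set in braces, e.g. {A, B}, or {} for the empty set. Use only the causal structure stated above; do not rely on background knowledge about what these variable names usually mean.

Variables eligible for adjustment (non-descendants of Region, excluding Region and Industry): {ParentIncome, UnionMember, UrbanRes}.
Backdoor paths from Region to Industry:
  P1: Region <- ParentIncome -> UnionMember -> UrbanRes -> Industry
  P2: Region <- ParentIncome -> UnionMember -> Income <- Industry
  P3: Region <- ParentIncome -> Industry
  P4: Region <- UrbanRes <- UnionMember <- ParentIncome -> Industry
  P5: Region <- UrbanRes <- UnionMember -> Income <- Industry
  P6: Region <- UrbanRes -> Industry
The empty set is not sufficient: P1 (Region <- ParentIncome -> UnionMember -> UrbanRes -> Industry) has no collider blocking it and no conditioned non-collider, so it is open.
Try {ParentIncome, UrbanRes}:
  P1: blocked at fork node ParentIncome ∈ conditioning set.
  P2: blocked at fork node ParentIncome ∈ conditioning set.
  P3: blocked at fork node ParentIncome ∈ conditioning set.
  P4: blocked at chain node UrbanRes ∈ conditioning set.
  P5: blocked at chain node UrbanRes ∈ conditioning set.
  P6: blocked at fork node UrbanRes ∈ conditioning set.
{ParentIncome, UrbanRes} contains no descendant of Region and blocks every backdoor path.
Every element of {ParentIncome, UrbanRes} is needed (dropping ParentIncome leaves P3 open; dropping UrbanRes leaves P6 open), so no proper subset is valid.
Among all size-2 subsets of the eligible variables, only {ParentIncome, UrbanRes} blocks every backdoor path, so it is the unique smallest valid adjustment set.

{ParentIncome, UrbanRes}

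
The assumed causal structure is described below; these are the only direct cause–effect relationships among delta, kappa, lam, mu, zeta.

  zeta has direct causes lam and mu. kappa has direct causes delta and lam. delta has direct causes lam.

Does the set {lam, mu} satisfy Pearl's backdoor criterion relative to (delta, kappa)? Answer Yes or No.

Backdoor paths from delta to kappa (paths whose first edge points into delta):
  P1: delta <- lam -> kappa
Condition 1 (no descendant of delta in the set): holds — descendants of delta are {kappa}; none are in {lam, mu}.
Condition 2 (every backdoor path blocked by {lam, mu}):
  P1: blocked at fork node lam ∈ conditioning set.
{lam, mu} satisfies the backdoor criterion.

Yes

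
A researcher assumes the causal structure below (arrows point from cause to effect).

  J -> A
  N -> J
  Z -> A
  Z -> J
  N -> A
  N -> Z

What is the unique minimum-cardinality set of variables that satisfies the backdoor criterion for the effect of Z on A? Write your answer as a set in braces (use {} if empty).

Variables eligible for adjustment (non-descendants of Z, excluding Z and A): {N}.
Backdoor paths from Z to A:
  P1: Z <- N -> J -> A
  P2: Z <- N -> A
The empty set is not sufficient: P1 (Z <- N -> J -> A) has no collider blocking it and no conditioned non-collider, so it is open.
Try {N}:
  P1: blocked at fork node N ∈ conditioning set.
  P2: blocked at fork node N ∈ conditioning set.
{N} contains no descendant of Z and blocks every backdoor path.
{N} is the unique smallest valid adjustment set.

{N}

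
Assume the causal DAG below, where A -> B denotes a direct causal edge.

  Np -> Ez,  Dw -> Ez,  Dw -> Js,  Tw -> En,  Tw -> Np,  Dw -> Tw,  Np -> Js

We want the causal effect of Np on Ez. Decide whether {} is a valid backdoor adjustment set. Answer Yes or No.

Backdoor paths from Np to Ez (paths whose first edge points into Np):
  P1: Np <- Tw <- Dw -> Ez
Condition 1 (no descendant of Np in the set): holds — descendants of Np are {Ez, Js}; none are in {}.
Condition 2 (every backdoor path blocked by {}):
  P1: open — no interior node is in the conditioning set.
{} does not satisfy the backdoor criterion.

No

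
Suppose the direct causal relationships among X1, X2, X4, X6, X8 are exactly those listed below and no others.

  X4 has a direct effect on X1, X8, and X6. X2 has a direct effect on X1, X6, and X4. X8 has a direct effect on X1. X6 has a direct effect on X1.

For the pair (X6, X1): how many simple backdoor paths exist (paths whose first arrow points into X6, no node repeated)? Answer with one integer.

6

A backdoor path from X6 to X1 is any simple undirected path whose first edge points into X6 (i.e. leaves X6 via a parent).
Parents of X6: {X2, X4}.
Enumerating:
  P1: X6 <- X2 -> X4 -> X8 -> X1
  P2: X6 <- X2 -> X4 -> X1
  P3: X6 <- X2 -> X1
  P4: X6 <- X4 <- X2 -> X1
  P5: X6 <- X4 -> X8 -> X1
  P6: X6 <- X4 -> X1
That exhausts the simple backdoor paths. Count: 6.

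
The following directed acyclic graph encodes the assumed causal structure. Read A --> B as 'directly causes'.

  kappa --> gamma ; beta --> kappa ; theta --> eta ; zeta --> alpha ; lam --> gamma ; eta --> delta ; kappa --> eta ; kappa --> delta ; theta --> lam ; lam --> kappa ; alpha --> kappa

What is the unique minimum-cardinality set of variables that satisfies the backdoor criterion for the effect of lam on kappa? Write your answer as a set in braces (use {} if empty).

{}

Variables eligible for adjustment (non-descendants of lam, excluding lam and kappa): {alpha, beta, theta, zeta}.
Backdoor paths from lam to kappa:
  P1: lam <- theta -> eta <- kappa
  P2: lam <- theta -> eta -> delta <- kappa
Each backdoor path contains an unconditioned collider, so every path is already blocked with the empty conditioning set:
  P1: blocked at collider eta (neither it nor any descendant is in the conditioning set).
  P2: blocked at collider delta (neither it nor any descendant is in the conditioning set).
The empty set is therefore the unique smallest valid set.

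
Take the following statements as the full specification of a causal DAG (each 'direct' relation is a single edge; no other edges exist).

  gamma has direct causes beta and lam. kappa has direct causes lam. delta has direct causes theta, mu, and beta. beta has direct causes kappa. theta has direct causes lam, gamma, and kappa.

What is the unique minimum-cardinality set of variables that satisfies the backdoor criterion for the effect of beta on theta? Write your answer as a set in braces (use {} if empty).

Variables eligible for adjustment (non-descendants of beta, excluding beta and theta): {kappa, lam, mu}.
Backdoor paths from beta to theta:
  P1: beta <- kappa <- lam -> gamma -> theta
  P2: beta <- kappa <- lam -> theta
  P3: beta <- kappa -> theta
The empty set is not sufficient: P1 (beta <- kappa <- lam -> gamma -> theta) has no collider blocking it and no conditioned non-collider, so it is open.
Try {kappa}:
  P1: blocked at chain node kappa ∈ conditioning set.
  P2: blocked at chain node kappa ∈ conditioning set.
  P3: blocked at fork node kappa ∈ conditioning set.
{kappa} contains no descendant of beta and blocks every backdoor path.
No other singleton works — e.g. {lam} leaves P3 open — so {kappa} is the unique smallest valid adjustment set.

{kappa}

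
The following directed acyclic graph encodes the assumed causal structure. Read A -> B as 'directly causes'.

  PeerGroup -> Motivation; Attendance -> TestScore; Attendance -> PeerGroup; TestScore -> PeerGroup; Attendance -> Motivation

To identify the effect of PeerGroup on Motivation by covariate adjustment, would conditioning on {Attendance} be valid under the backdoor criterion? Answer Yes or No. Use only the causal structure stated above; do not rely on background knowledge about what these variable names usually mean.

Backdoor paths from PeerGroup to Motivation (paths whose first edge points into PeerGroup):
  P1: PeerGroup <- Attendance -> Motivation
  P2: PeerGroup <- TestScore <- Attendance -> Motivation
Condition 1 (no descendant of PeerGroup in the set): holds — descendants of PeerGroup are {Motivation}; none are in {Attendance}.
Condition 2 (every backdoor path blocked by {Attendance}):
  P1: blocked at fork node Attendance ∈ conditioning set.
  P2: blocked at fork node Attendance ∈ conditioning set.
{Attendance} satisfies the backdoor criterion.

Yes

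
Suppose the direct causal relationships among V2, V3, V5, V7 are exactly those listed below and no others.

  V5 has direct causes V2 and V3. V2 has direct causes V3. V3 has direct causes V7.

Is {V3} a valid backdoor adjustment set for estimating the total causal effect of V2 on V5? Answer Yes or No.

Yes

Backdoor paths from V2 to V5 (paths whose first edge points into V2):
  P1: V2 <- V3 -> V5
Condition 1 (no descendant of V2 in the set): holds — descendants of V2 are {V5}; none are in {V3}.
Condition 2 (every backdoor path blocked by {V3}):
  P1: blocked at fork node V3 ∈ conditioning set.
{V3} satisfies the backdoor criterion.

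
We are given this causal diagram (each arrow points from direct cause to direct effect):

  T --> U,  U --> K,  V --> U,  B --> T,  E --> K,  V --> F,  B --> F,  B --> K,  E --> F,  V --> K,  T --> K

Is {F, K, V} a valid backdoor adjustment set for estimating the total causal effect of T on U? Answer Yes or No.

Backdoor paths from T to U (paths whose first edge points into T):
  P1: T <- B -> K <- E -> F <- V -> U
  P2: T <- B -> K <- V -> U
  P3: T <- B -> K <- U
  P4: T <- B -> F <- E -> K <- V -> U
  P5: T <- B -> F <- E -> K <- U
  P6: T <- B -> F <- V -> U
  P7: T <- B -> F <- V -> K <- U
Condition 1 (no descendant of T in the set): FAILS — K is a descendant of T.
Condition 2 (every backdoor path blocked by {F, K, V}):
  P1: blocked at fork node V ∈ conditioning set.
  P2: blocked at fork node V ∈ conditioning set.
  P3: open — collider(s) K are conditioned on (or have a conditioned descendant) and no non-collider on the path is in the set.
  P4: blocked at fork node V ∈ conditioning set.
  P5: open — collider(s) F, K are conditioned on (or have a conditioned descendant) and no non-collider on the path is in the set.
  P6: blocked at fork node V ∈ conditioning set.
  P7: blocked at fork node V ∈ conditioning set.
{F, K, V} does not satisfy the backdoor criterion.

No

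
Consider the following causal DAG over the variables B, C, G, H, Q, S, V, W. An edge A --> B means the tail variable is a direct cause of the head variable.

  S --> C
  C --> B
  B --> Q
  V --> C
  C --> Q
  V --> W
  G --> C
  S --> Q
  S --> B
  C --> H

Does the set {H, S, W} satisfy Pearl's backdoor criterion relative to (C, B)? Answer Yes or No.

Backdoor paths from C to B (paths whose first edge points into C):
  P1: C <- S -> B
  P2: C <- S -> Q <- B
Condition 1 (no descendant of C in the set): FAILS — H is a descendant of C.
Condition 2 (every backdoor path blocked by {H, S, W}):
  P1: blocked at fork node S ∈ conditioning set.
  P2: blocked at fork node S ∈ conditioning set.
{H, S, W} does not satisfy the backdoor criterion.

No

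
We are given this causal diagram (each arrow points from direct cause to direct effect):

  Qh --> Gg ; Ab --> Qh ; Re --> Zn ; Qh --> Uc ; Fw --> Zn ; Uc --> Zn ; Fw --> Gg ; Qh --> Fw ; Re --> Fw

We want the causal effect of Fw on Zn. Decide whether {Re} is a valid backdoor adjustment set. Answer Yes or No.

No

Backdoor paths from Fw to Zn (paths whose first edge points into Fw):
  P1: Fw <- Re -> Zn
  P2: Fw <- Qh -> Uc -> Zn
Condition 1 (no descendant of Fw in the set): holds — descendants of Fw are {Gg, Zn}; none are in {Re}.
Condition 2 (every backdoor path blocked by {Re}):
  P1: blocked at fork node Re ∈ conditioning set.
  P2: open — no interior node is in the conditioning set.
{Re} does not satisfy the backdoor criterion.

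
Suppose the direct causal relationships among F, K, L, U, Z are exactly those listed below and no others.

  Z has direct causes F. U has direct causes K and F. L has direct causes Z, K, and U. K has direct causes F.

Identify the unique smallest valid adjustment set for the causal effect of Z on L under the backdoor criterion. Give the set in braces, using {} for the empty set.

{F}

Variables eligible for adjustment (non-descendants of Z, excluding Z and L): {F, K, U}.
Backdoor paths from Z to L:
  P1: Z <- F -> K -> U -> L
  P2: Z <- F -> K -> L
  P3: Z <- F -> U <- K -> L
  P4: Z <- F -> U -> L
The empty set is not sufficient: P1 (Z <- F -> K -> U -> L) has no collider blocking it and no conditioned non-collider, so it is open.
Try {F}:
  P1: blocked at fork node F ∈ conditioning set.
  P2: blocked at fork node F ∈ conditioning set.
  P3: blocked at fork node F ∈ conditioning set.
  P4: blocked at fork node F ∈ conditioning set.
{F} contains no descendant of Z and blocks every backdoor path.
No other singleton works — e.g. {K} leaves P4 open — so {F} is the unique smallest valid adjustment set.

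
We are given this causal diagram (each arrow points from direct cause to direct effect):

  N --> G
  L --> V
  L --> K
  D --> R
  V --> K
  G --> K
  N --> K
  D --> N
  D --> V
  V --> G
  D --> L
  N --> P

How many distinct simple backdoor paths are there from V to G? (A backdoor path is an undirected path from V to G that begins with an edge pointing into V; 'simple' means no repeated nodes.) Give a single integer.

8

A backdoor path from V to G is any simple undirected path whose first edge points into V (i.e. leaves V via a parent).
Parents of V: {D, L}.
Enumerating:
  P1: V <- D -> L -> K <- N -> G
  P2: V <- D -> L -> K <- G
  P3: V <- D -> N -> G
  P4: V <- D -> N -> K <- G
  P5: V <- L <- D -> N -> G
  P6: V <- L <- D -> N -> K <- G
  P7: V <- L -> K <- N -> G
  P8: V <- L -> K <- G
That exhausts the simple backdoor paths. Count: 8.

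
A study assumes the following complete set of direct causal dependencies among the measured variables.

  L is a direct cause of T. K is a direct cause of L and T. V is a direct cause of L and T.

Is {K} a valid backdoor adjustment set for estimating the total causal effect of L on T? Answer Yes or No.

No

Backdoor paths from L to T (paths whose first edge points into L):
  P1: L <- V -> T
  P2: L <- K -> T
Condition 1 (no descendant of L in the set): holds — descendants of L are {T}; none are in {K}.
Condition 2 (every backdoor path blocked by {K}):
  P1: open — no interior node is in the conditioning set.
  P2: blocked at fork node K ∈ conditioning set.
{K} does not satisfy the backdoor criterion.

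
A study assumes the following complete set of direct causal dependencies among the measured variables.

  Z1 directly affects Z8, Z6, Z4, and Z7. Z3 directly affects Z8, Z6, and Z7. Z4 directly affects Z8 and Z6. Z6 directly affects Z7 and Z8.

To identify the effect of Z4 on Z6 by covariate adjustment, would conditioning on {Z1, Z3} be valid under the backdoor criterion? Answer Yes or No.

Backdoor paths from Z4 to Z6 (paths whose first edge points into Z4):
  P1: Z4 <- Z1 -> Z6
  P2: Z4 <- Z1 -> Z7 <- Z3 -> Z6
  P3: Z4 <- Z1 -> Z7 <- Z3 -> Z8 <- Z6
  P4: Z4 <- Z1 -> Z7 <- Z6
  P5: Z4 <- Z1 -> Z8 <- Z3 -> Z6
  P6: Z4 <- Z1 -> Z8 <- Z3 -> Z7 <- Z6
  P7: Z4 <- Z1 -> Z8 <- Z6
Condition 1 (no descendant of Z4 in the set): holds — descendants of Z4 are {Z6, Z7, Z8}; none are in {Z1, Z3}.
Condition 2 (every backdoor path blocked by {Z1, Z3}):
  P1: blocked at fork node Z1 ∈ conditioning set.
  P2: blocked at fork node Z1 ∈ conditioning set.
  P3: blocked at fork node Z1 ∈ conditioning set.
  P4: blocked at fork node Z1 ∈ conditioning set.
  P5: blocked at fork node Z1 ∈ conditioning set.
  P6: blocked at fork node Z1 ∈ conditioning set.
  P7: blocked at fork node Z1 ∈ conditioning set.
{Z1, Z3} satisfies the backdoor criterion.

Yes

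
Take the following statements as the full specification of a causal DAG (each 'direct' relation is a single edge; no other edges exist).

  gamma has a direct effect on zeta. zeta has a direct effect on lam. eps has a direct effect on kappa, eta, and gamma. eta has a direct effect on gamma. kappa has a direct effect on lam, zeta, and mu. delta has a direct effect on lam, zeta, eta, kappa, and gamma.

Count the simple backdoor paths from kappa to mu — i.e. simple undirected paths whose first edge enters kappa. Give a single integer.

A backdoor path from kappa to mu is any simple undirected path whose first edge points into kappa (i.e. leaves kappa via a parent).
Parents of kappa: {delta, eps}.
No simple path from any parent of kappa reaches mu without revisiting kappa, so there are no backdoor paths.

0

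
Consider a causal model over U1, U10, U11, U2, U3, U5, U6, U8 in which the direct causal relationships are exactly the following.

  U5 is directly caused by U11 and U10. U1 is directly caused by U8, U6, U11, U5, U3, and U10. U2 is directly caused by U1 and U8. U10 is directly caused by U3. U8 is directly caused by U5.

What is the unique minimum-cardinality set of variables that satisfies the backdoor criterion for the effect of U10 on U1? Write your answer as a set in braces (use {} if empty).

{U3}

Variables eligible for adjustment (non-descendants of U10, excluding U10 and U1): {U11, U3, U6}.
Backdoor paths from U10 to U1:
  P1: U10 <- U3 -> U1
The empty set is not sufficient: P1 (U10 <- U3 -> U1) has no collider blocking it and no conditioned non-collider, so it is open.
Try {U3}:
  P1: blocked at fork node U3 ∈ conditioning set.
{U3} contains no descendant of U10 and blocks every backdoor path.
No other singleton works — e.g. {U11} leaves P1 open — so {U3} is the unique smallest valid adjustment set.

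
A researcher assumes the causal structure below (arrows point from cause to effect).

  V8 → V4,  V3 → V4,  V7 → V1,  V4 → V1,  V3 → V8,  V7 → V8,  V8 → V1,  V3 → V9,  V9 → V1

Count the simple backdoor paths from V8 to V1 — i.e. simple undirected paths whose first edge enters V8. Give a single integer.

3

A backdoor path from V8 to V1 is any simple undirected path whose first edge points into V8 (i.e. leaves V8 via a parent).
Parents of V8: {V3, V7}.
Enumerating:
  P1: V8 <- V3 -> V4 -> V1
  P2: V8 <- V3 -> V9 -> V1
  P3: V8 <- V7 -> V1
That exhausts the simple backdoor paths. Count: 3.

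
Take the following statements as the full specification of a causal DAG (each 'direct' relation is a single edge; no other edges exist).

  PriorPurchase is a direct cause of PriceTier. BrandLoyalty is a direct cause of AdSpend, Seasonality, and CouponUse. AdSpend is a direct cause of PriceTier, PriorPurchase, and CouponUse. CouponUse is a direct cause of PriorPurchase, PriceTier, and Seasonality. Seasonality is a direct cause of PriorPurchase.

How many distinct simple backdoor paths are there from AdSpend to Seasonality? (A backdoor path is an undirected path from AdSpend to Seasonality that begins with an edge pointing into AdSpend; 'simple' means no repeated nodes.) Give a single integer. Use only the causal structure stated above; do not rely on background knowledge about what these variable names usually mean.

A backdoor path from AdSpend to Seasonality is any simple undirected path whose first edge points into AdSpend (i.e. leaves AdSpend via a parent).
Parents of AdSpend: {BrandLoyalty}.
Enumerating:
  P1: AdSpend <- BrandLoyalty -> CouponUse -> Seasonality
  P2: AdSpend <- BrandLoyalty -> CouponUse -> PriorPurchase <- Seasonality
  P3: AdSpend <- BrandLoyalty -> CouponUse -> PriceTier <- PriorPurchase <- Seasonality
  P4: AdSpend <- BrandLoyalty -> Seasonality
That exhausts the simple backdoor paths. Count: 4.

4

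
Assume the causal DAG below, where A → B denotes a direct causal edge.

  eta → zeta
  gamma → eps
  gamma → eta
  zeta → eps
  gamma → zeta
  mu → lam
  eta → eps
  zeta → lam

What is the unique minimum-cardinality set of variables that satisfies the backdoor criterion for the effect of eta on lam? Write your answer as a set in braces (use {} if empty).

Variables eligible for adjustment (non-descendants of eta, excluding eta and lam): {gamma, mu}.
Backdoor paths from eta to lam:
  P1: eta <- gamma -> zeta -> lam
  P2: eta <- gamma -> eps <- zeta -> lam
The empty set is not sufficient: P1 (eta <- gamma -> zeta -> lam) has no collider blocking it and no conditioned non-collider, so it is open.
Try {gamma}:
  P1: blocked at fork node gamma ∈ conditioning set.
  P2: blocked at fork node gamma ∈ conditioning set.
{gamma} contains no descendant of eta and blocks every backdoor path.
No other singleton works — e.g. {mu} leaves P1 open — so {gamma} is the unique smallest valid adjustment set.

{gamma}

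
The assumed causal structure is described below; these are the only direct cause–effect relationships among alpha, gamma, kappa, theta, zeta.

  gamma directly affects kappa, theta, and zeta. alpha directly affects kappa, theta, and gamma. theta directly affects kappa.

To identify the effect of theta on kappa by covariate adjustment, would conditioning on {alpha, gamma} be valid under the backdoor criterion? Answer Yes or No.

Yes

Backdoor paths from theta to kappa (paths whose first edge points into theta):
  P1: theta <- alpha -> gamma -> kappa
  P2: theta <- alpha -> kappa
  P3: theta <- gamma <- alpha -> kappa
  P4: theta <- gamma -> kappa
Condition 1 (no descendant of theta in the set): holds — descendants of theta are {kappa}; none are in {alpha, gamma}.
Condition 2 (every backdoor path blocked by {alpha, gamma}):
  P1: blocked at fork node alpha ∈ conditioning set.
  P2: blocked at fork node alpha ∈ conditioning set.
  P3: blocked at chain node gamma ∈ conditioning set.
  P4: blocked at fork node gamma ∈ conditioning set.
{alpha, gamma} satisfies the backdoor criterion.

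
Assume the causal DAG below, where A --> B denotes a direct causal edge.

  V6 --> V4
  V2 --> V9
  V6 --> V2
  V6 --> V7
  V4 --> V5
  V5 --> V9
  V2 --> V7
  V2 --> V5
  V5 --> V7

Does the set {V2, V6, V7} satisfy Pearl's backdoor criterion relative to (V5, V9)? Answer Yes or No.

No

Backdoor paths from V5 to V9 (paths whose first edge points into V5):
  P1: V5 <- V4 <- V6 -> V2 -> V9
  P2: V5 <- V4 <- V6 -> V7 <- V2 -> V9
  P3: V5 <- V2 -> V9
Condition 1 (no descendant of V5 in the set): FAILS — V7 is a descendant of V5.
Condition 2 (every backdoor path blocked by {V2, V6, V7}):
  P1: blocked at fork node V6 ∈ conditioning set.
  P2: blocked at fork node V6 ∈ conditioning set.
  P3: blocked at fork node V2 ∈ conditioning set.
{V2, V6, V7} does not satisfy the backdoor criterion.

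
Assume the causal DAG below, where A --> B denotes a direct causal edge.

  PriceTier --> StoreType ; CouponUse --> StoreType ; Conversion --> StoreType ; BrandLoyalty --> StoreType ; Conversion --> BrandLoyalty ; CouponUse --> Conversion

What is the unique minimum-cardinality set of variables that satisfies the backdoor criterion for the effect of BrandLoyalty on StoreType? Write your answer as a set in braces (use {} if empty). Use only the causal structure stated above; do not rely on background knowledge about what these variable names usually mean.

{Conversion}

Variables eligible for adjustment (non-descendants of BrandLoyalty, excluding BrandLoyalty and StoreType): {Conversion, CouponUse, PriceTier}.
Backdoor paths from BrandLoyalty to StoreType:
  P1: BrandLoyalty <- Conversion <- CouponUse -> StoreType
  P2: BrandLoyalty <- Conversion -> StoreType
The empty set is not sufficient: P1 (BrandLoyalty <- Conversion <- CouponUse -> StoreType) has no collider blocking it and no conditioned non-collider, so it is open.
Try {Conversion}:
  P1: blocked at chain node Conversion ∈ conditioning set.
  P2: blocked at fork node Conversion ∈ conditioning set.
{Conversion} contains no descendant of BrandLoyalty and blocks every backdoor path.
No other singleton works — e.g. {CouponUse} leaves P2 open — so {Conversion} is the unique smallest valid adjustment set.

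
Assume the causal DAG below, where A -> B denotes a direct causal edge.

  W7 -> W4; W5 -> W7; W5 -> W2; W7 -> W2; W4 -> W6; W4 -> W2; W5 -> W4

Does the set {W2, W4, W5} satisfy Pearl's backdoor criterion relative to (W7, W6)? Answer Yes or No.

No

Backdoor paths from W7 to W6 (paths whose first edge points into W7):
  P1: W7 <- W5 -> W4 -> W6
  P2: W7 <- W5 -> W2 <- W4 -> W6
Condition 1 (no descendant of W7 in the set): FAILS — W2 and W4 are descendants of W7.
Condition 2 (every backdoor path blocked by {W2, W4, W5}):
  P1: blocked at fork node W5 ∈ conditioning set.
  P2: blocked at fork node W5 ∈ conditioning set.
{W2, W4, W5} does not satisfy the backdoor criterion.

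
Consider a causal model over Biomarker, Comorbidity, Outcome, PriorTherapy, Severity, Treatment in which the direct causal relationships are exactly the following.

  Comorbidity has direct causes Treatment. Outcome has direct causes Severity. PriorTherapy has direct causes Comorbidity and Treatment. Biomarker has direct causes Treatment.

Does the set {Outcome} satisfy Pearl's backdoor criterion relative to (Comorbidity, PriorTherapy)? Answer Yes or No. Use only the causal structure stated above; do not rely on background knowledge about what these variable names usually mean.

Backdoor paths from Comorbidity to PriorTherapy (paths whose first edge points into Comorbidity):
  P1: Comorbidity <- Treatment -> PriorTherapy
Condition 1 (no descendant of Comorbidity in the set): holds — descendants of Comorbidity are {PriorTherapy}; none are in {Outcome}.
Condition 2 (every backdoor path blocked by {Outcome}):
  P1: open — no interior node is in the conditioning set.
{Outcome} does not satisfy the backdoor criterion.

No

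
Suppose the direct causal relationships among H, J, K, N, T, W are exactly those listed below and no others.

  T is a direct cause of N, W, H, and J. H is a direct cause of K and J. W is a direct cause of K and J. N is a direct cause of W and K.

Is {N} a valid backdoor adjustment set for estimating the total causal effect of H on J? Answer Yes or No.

No

Backdoor paths from H to J (paths whose first edge points into H):
  P1: H <- T -> N -> W -> J
  P2: H <- T -> N -> K <- W -> J
  P3: H <- T -> W -> J
  P4: H <- T -> J
Condition 1 (no descendant of H in the set): holds — descendants of H are {J, K}; none are in {N}.
Condition 2 (every backdoor path blocked by {N}):
  P1: blocked at chain node N ∈ conditioning set.
  P2: blocked at chain node N ∈ conditioning set.
  P3: open — no interior node is in the conditioning set.
  P4: open — no interior node is in the conditioning set.
{N} does not satisfy the backdoor criterion.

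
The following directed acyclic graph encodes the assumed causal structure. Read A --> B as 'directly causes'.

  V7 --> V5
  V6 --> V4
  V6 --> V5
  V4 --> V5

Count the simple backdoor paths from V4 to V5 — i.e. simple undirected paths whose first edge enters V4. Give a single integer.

A backdoor path from V4 to V5 is any simple undirected path whose first edge points into V4 (i.e. leaves V4 via a parent).
Parents of V4: {V6}.
Enumerating:
  P1: V4 <- V6 -> V5
That exhausts the simple backdoor paths. Count: 1.

1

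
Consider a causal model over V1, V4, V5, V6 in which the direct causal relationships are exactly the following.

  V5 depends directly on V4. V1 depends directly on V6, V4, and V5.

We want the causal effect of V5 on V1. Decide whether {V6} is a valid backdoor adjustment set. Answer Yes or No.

No

Backdoor paths from V5 to V1 (paths whose first edge points into V5):
  P1: V5 <- V4 -> V1
Condition 1 (no descendant of V5 in the set): holds — descendants of V5 are {V1}; none are in {V6}.
Condition 2 (every backdoor path blocked by {V6}):
  P1: open — no interior node is in the conditioning set.
{V6} does not satisfy the backdoor criterion.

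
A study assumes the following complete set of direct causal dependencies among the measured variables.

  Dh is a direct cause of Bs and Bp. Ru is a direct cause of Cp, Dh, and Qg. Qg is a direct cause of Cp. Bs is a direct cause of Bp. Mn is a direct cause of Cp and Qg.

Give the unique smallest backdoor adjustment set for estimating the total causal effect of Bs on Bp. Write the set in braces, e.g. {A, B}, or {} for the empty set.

Variables eligible for adjustment (non-descendants of Bs, excluding Bs and Bp): {Cp, Dh, Mn, Qg, Ru}.
Backdoor paths from Bs to Bp:
  P1: Bs <- Dh -> Bp
The empty set is not sufficient: P1 (Bs <- Dh -> Bp) has no collider blocking it and no conditioned non-collider, so it is open.
Try {Dh}:
  P1: blocked at fork node Dh ∈ conditioning set.
{Dh} contains no descendant of Bs and blocks every backdoor path.
No other singleton works — e.g. {Ru} leaves P1 open — so {Dh} is the unique smallest valid adjustment set.

{Dh}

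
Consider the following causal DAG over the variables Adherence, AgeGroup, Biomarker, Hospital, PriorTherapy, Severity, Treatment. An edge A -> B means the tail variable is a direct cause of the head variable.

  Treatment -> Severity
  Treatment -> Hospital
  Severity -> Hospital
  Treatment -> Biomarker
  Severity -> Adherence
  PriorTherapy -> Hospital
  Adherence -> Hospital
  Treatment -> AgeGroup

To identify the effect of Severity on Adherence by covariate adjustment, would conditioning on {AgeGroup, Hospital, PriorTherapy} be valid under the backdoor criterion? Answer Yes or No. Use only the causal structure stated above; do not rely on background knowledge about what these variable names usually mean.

Backdoor paths from Severity to Adherence (paths whose first edge points into Severity):
  P1: Severity <- Treatment -> Hospital <- Adherence
Condition 1 (no descendant of Severity in the set): FAILS — Hospital is a descendant of Severity.
Condition 2 (every backdoor path blocked by {AgeGroup, Hospital, PriorTherapy}):
  P1: open — collider(s) Hospital are conditioned on (or have a conditioned descendant) and no non-collider on the path is in the set.
{AgeGroup, Hospital, PriorTherapy} does not satisfy the backdoor criterion.

No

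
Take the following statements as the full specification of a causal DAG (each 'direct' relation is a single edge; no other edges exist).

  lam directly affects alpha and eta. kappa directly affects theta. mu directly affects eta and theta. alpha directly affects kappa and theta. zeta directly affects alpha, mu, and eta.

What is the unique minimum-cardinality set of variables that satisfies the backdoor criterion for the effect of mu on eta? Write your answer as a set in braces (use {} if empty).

Variables eligible for adjustment (non-descendants of mu, excluding mu and eta): {alpha, kappa, lam, zeta}.
Backdoor paths from mu to eta:
  P1: mu <- zeta -> alpha <- lam -> eta
  P2: mu <- zeta -> eta
The empty set is not sufficient: P2 (mu <- zeta -> eta) has no collider blocking it and no conditioned non-collider, so it is open.
Try {zeta}:
  P1: blocked at fork node zeta ∈ conditioning set.
  P2: blocked at fork node zeta ∈ conditioning set.
{zeta} contains no descendant of mu and blocks every backdoor path.
No other singleton works — e.g. {lam} leaves P2 open — so {zeta} is the unique smallest valid adjustment set.

{zeta}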